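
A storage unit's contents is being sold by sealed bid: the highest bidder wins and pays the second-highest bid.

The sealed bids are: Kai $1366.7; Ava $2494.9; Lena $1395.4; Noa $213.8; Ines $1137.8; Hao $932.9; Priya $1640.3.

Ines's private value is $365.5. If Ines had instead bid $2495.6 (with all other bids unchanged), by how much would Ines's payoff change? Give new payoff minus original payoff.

The highest bid among the other bidders is $2494.9; Ines's bid doesn't change that.
Original bid $1137.8: Ines is not highest (top rival bid is $2494.9); payoff $0.
Alternative bid $2495.6: Ines is highest, pays the top rival bid $2494.9; payoff $365.5 − $2494.9 = −$2129.4.
Change in payoff = −$2129.4 − ($0) = −$2129.4.

−$2129.4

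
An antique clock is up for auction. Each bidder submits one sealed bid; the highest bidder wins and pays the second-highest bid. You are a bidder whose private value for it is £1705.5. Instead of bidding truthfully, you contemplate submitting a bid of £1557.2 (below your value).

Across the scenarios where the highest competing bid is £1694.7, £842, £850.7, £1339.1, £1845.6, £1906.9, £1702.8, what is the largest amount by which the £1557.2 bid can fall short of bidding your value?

£1694.7: truthful gives £10.8, deviation gives £0 → loss £10.8.
£842: same outcome either way → loss £0.
£850.7: same outcome either way → loss £0.
£1339.1: same outcome either way → loss £0.
£1845.6: same outcome either way → loss £0.
£1906.9: same outcome either way → loss £0.
£1702.8: truthful gives £2.7, deviation gives £0 → loss £2.7.
Maximum loss: £10.8.

£10.8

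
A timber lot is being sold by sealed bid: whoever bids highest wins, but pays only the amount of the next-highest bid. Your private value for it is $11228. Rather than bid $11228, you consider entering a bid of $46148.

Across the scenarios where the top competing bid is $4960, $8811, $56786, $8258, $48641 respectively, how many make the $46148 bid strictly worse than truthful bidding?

0

The deviation hurts exactly when the highest competing bid lies strictly between $11228 and $46148 — overbidding then wins at a price above your value.
$4960: below both → same outcome either way.
$8811: below both → same outcome either way.
$56786: above both → same outcome either way.
$8258: below both → same outcome either way.
$48641: above both → same outcome either way.
Count: 0.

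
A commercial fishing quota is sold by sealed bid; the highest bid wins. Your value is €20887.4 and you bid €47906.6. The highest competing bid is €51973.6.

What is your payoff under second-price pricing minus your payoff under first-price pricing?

Your bid €47906.6 is below €51973.6, so you lose under either rule.
Payoff is €0 in both cases; difference = €0.

€0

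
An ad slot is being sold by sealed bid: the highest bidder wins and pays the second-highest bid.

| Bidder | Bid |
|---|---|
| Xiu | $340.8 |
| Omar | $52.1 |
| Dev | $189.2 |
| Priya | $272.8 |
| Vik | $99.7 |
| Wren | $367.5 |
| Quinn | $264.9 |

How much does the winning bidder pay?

$340.8

Highest bid: Wren at $367.5, so Wren wins.
Second-highest bid: Xiu at $340.8 — that is the price the winner pays.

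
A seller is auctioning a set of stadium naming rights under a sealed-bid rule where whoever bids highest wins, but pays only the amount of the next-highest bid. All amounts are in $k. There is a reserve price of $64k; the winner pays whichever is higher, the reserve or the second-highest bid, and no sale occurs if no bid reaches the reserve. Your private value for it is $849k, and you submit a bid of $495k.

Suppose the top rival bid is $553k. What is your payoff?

Your bid $495k is below the highest competing bid $553k, so you lose. Payoff $0k.

$0k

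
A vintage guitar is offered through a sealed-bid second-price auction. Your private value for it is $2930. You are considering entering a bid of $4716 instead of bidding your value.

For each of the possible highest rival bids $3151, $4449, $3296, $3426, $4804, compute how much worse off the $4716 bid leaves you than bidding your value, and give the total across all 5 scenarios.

$2602

The deviation costs you only when the competing bid falls strictly between $2930 and $4716; elsewhere both bids give the same outcome.
$3151: truthful payoff $0, deviation payoff −$221 → loss $221.
$4449: truthful payoff $0, deviation payoff −$1519 → loss $1519.
$3296: truthful payoff $0, deviation payoff −$366 → loss $366.
$3426: truthful payoff $0, deviation payoff −$496 → loss $496.
$4804: outcomes coincide → loss $0.
Total loss = $221 + $1519 + $366 + $496 = $2602.
In a second-price auction your bid sets only whether you win, not what you pay, so bidding your true value is weakly dominant.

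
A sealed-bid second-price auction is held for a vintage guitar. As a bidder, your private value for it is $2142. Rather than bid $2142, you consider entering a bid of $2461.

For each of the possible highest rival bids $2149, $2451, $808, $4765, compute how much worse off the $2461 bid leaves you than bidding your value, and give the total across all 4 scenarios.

The deviation costs you only when the competing bid falls strictly between $2142 and $2461; elsewhere both bids give the same outcome.
$2149: truthful payoff $0, deviation payoff −$7 → loss $7.
$2451: truthful payoff $0, deviation payoff −$309 → loss $309.
$808: outcomes coincide → loss $0.
$4765: outcomes coincide → loss $0.
Total loss = $7 + $309 = $316.

$316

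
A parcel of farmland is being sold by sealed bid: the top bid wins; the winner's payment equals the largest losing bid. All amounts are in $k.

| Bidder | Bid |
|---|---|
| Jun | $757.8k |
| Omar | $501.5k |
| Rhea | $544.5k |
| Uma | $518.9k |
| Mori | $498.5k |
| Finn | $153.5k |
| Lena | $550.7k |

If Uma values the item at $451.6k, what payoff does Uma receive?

$0k

Highest bid: Jun at $757.8k, so Jun wins.
Second-highest bid: Lena at $550.7k — that is the price the winner pays.
Uma did not win, so Uma pays nothing and receives nothing: payoff $0k.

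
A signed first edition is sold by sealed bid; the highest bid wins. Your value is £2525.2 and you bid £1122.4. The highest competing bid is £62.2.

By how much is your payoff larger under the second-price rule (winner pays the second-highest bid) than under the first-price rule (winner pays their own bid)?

£1060.2

You have the highest bid, so you win under either rule.
Second-price: pay £62.2 → payoff £2463.
First-price: pay your own bid £1122.4 → payoff £1402.8.
Difference = £2463 − (£1402.8) = £1060.2.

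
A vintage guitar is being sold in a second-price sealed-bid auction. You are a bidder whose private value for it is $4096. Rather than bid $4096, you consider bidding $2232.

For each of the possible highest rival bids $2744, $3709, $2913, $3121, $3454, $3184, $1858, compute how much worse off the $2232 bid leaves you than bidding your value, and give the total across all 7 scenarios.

The deviation costs you only when the competing bid falls strictly between $2232 and $4096; elsewhere both bids give the same outcome.
$2744: truthful payoff $1352, deviation payoff $0 → loss $1352.
$3709: truthful payoff $387, deviation payoff $0 → loss $387.
$2913: truthful payoff $1183, deviation payoff $0 → loss $1183.
$3121: truthful payoff $975, deviation payoff $0 → loss $975.
$3454: truthful payoff $642, deviation payoff $0 → loss $642.
$3184: truthful payoff $912, deviation payoff $0 → loss $912.
$1858: outcomes coincide → loss $0.
Total loss = $1352 + $387 + $1183 + $975 + $642 + $912 = $5451.

$5451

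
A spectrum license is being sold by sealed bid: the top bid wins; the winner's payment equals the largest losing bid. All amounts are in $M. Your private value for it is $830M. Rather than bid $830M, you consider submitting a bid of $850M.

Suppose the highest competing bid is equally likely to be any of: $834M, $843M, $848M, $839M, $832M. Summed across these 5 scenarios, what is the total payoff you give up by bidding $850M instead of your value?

$46M

The deviation costs you only when the competing bid falls strictly between $830M and $850M; elsewhere both bids give the same outcome.
$834M: truthful payoff $0M, deviation payoff −$4M → loss $4M.
$843M: truthful payoff $0M, deviation payoff −$13M → loss $13M.
$848M: truthful payoff $0M, deviation payoff −$18M → loss $18M.
$839M: truthful payoff $0M, deviation payoff −$9M → loss $9M.
$832M: truthful payoff $0M, deviation payoff −$2M → loss $2M.
Total loss = $4M + $13M + $18M + $9M + $2M = $46M.
In a second-price auction your bid sets only whether you win, not what you pay, so bidding your true value is weakly dominant.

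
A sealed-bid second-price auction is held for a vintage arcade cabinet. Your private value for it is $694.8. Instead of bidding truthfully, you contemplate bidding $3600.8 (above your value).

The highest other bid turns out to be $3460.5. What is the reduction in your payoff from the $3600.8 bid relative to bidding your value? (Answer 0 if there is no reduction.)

Bidding your value $694.8: you lose (since $694.8 < $3460.5). Payoff $0.
Bidding $3600.8: you win and pay $3460.5. Payoff $694.8 − $3460.5 = −$2765.7.
The competing bid $3460.5 lies between your value and your inflated bid, so overbidding wins an item priced above your value.
Loss from deviating = $0 − (−$2765.7) = $2765.7.

$2765.7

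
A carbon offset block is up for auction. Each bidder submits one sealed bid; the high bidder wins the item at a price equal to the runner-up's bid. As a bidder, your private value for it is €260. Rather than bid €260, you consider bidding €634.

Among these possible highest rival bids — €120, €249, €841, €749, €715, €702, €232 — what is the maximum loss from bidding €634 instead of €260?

€120: same outcome either way → loss €0.
€249: same outcome either way → loss €0.
€841: same outcome either way → loss €0.
€749: same outcome either way → loss €0.
€715: same outcome either way → loss €0.
€702: same outcome either way → loss €0.
€232: same outcome either way → loss €0.
Maximum loss: €0.

€0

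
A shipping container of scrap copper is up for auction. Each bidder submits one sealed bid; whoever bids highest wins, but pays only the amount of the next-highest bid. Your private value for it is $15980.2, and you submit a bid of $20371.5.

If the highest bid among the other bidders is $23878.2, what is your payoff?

$0

Your bid $20371.5 is below the highest competing bid $23878.2, so you lose.
A losing bidder pays nothing and receives nothing: payoff = $0.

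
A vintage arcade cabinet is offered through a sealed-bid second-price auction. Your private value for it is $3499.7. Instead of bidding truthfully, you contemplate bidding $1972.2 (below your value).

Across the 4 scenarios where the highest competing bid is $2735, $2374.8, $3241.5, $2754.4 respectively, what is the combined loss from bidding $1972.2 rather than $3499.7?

The deviation costs you only when the competing bid falls strictly between $1972.2 and $3499.7; elsewhere both bids give the same outcome.
$2735: truthful payoff $764.7, deviation payoff $0 → loss $764.7.
$2374.8: truthful payoff $1124.9, deviation payoff $0 → loss $1124.9.
$3241.5: truthful payoff $258.2, deviation payoff $0 → loss $258.2.
$2754.4: truthful payoff $745.3, deviation payoff $0 → loss $745.3.
Total loss = $764.7 + $1124.9 + $258.2 + $745.3 = $2893.1.
In a second-price auction your bid sets only whether you win, not what you pay, so bidding your true value is weakly dominant.

$2893.1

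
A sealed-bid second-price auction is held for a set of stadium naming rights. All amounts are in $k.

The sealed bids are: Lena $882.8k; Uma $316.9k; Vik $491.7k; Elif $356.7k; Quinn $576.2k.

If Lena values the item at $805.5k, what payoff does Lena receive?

$229.3k

Highest bid: Lena at $882.8k, so Lena wins.
Second-highest bid: Quinn at $576.2k — that is the price the winner pays.
Lena's payoff = value − price = $805.5k − $576.2k = $229.3k.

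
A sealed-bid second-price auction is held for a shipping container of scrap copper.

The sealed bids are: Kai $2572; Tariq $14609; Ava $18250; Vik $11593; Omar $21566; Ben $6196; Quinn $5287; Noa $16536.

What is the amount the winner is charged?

Highest bid: Omar at $21566, so Omar wins.
Second-highest bid: Ava at $18250 — that is the price the winner pays.

$18250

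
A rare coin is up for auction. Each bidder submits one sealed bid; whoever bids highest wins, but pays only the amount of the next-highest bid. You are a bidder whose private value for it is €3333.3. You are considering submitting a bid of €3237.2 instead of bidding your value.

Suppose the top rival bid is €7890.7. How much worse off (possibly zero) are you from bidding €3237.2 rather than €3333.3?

Bidding your value €3333.3: you lose (since €3333.3 < €7890.7). Payoff €0.
Bidding €3237.2: you lose. Payoff €0.
Difference = €0 − €0 = €0; both bids lead to the same outcome because the competing bid is above both your value and your alternative bid.

€0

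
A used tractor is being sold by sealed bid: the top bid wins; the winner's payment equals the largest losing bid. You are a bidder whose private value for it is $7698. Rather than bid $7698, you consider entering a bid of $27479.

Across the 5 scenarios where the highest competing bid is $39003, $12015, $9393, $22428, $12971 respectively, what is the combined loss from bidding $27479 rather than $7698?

The deviation costs you only when the competing bid falls strictly between $7698 and $27479; elsewhere both bids give the same outcome.
$39003: outcomes coincide → loss $0.
$12015: truthful payoff $0, deviation payoff −$4317 → loss $4317.
$9393: truthful payoff $0, deviation payoff −$1695 → loss $1695.
$22428: truthful payoff $0, deviation payoff −$14730 → loss $14730.
$12971: truthful payoff $0, deviation payoff −$5273 → loss $5273.
Total loss = $4317 + $1695 + $14730 + $5273 = $26015.
In a second-price auction your bid sets only whether you win, not what you pay, so bidding your true value is weakly dominant.

$26015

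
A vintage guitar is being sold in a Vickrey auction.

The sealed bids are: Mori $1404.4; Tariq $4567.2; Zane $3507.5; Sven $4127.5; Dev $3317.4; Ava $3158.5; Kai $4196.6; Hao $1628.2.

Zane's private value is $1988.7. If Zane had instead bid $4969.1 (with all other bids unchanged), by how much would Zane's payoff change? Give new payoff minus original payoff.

−$2578.5

The highest bid among the other bidders is $4567.2; Zane's bid doesn't change that.
Original bid $3507.5: Zane is not highest (top rival bid is $4567.2); payoff $0.
Alternative bid $4969.1: Zane is highest, pays the top rival bid $4567.2; payoff $1988.7 − $4567.2 = −$2578.5.
Change in payoff = −$2578.5 − ($0) = −$2578.5.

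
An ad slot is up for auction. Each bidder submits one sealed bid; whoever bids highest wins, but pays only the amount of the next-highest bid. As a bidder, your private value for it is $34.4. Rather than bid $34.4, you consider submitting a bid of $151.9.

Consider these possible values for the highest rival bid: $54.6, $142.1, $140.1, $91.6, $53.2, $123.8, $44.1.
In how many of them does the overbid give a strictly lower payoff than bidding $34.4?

The deviation hurts exactly when the highest competing bid lies strictly between $34.4 and $151.9 — overbidding then wins at a price above your value.
$54.6: inside the interval → strictly worse (loss $20.2).
$142.1: inside the interval → strictly worse (loss $107.7).
$140.1: inside the interval → strictly worse (loss $105.7).
$91.6: inside the interval → strictly worse (loss $57.2).
$53.2: inside the interval → strictly worse (loss $18.8).
$123.8: inside the interval → strictly worse (loss $89.4).
$44.1: inside the interval → strictly worse (loss $9.7).
Count: 7.

7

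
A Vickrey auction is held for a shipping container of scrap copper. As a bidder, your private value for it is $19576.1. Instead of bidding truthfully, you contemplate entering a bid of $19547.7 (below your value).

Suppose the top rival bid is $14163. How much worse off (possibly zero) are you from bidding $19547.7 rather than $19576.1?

$0

Bidding your value $19576.1: you win (since $19576.1 > $14163) and pay $14163. Payoff $5413.1.
Bidding $19547.7: you win and pay $14163. Payoff $19576.1 − $14163 = $5413.1.
Difference = $5413.1 − $5413.1 = $0; both bids lead to the same outcome because the competing bid is below both your value and your alternative bid.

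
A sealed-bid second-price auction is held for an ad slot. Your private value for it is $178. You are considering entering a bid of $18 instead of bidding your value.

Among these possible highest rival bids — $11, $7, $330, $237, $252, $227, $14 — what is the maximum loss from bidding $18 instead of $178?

$11: same outcome either way → loss $0.
$7: same outcome either way → loss $0.
$330: same outcome either way → loss $0.
$237: same outcome either way → loss $0.
$252: same outcome either way → loss $0.
$227: same outcome either way → loss $0.
$14: same outcome either way → loss $0.
Maximum loss: $0.

$0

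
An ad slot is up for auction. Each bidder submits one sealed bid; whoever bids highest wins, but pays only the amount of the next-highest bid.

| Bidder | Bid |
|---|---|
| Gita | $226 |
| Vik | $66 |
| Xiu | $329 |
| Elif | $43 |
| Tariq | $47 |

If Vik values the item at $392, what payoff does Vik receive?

$0

Highest bid: Xiu at $329, so Xiu wins.
Second-highest bid: Gita at $226 — that is the price the winner pays.
Vik did not win, so Vik pays nothing and receives nothing: payoff $0.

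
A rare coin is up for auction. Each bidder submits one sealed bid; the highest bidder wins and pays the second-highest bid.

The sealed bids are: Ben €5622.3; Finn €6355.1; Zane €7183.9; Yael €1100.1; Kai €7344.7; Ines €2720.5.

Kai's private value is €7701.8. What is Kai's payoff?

Highest bid: Kai at €7344.7, so Kai wins.
Second-highest bid: Zane at €7183.9 — that is the price the winner pays.
Kai's payoff = value − price = €7701.8 − €7183.9 = €517.9.

€517.9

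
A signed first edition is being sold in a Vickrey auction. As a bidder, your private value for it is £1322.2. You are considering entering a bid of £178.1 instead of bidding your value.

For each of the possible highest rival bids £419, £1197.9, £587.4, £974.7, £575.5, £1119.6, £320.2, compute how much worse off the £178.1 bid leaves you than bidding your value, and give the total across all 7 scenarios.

£4061.1

The deviation costs you only when the competing bid falls strictly between £178.1 and £1322.2; elsewhere both bids give the same outcome.
£419: truthful payoff £903.2, deviation payoff £0 → loss £903.2.
£1197.9: truthful payoff £124.3, deviation payoff £0 → loss £124.3.
£587.4: truthful payoff £734.8, deviation payoff £0 → loss £734.8.
£974.7: truthful payoff £347.5, deviation payoff £0 → loss £347.5.
£575.5: truthful payoff £746.7, deviation payoff £0 → loss £746.7.
£1119.6: truthful payoff £202.6, deviation payoff £0 → loss £202.6.
£320.2: truthful payoff £1002, deviation payoff £0 → loss £1002.
Total loss = £903.2 + £124.3 + £734.8 + £347.5 + £746.7 + £202.6 + £1002 = £4061.1.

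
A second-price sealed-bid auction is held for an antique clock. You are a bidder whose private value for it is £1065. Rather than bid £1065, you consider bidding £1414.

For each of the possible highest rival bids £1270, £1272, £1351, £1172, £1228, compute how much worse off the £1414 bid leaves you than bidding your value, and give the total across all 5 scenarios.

The deviation costs you only when the competing bid falls strictly between £1065 and £1414; elsewhere both bids give the same outcome.
£1270: truthful payoff £0, deviation payoff −£205 → loss £205.
£1272: truthful payoff £0, deviation payoff −£207 → loss £207.
£1351: truthful payoff £0, deviation payoff −£286 → loss £286.
£1172: truthful payoff £0, deviation payoff −£107 → loss £107.
£1228: truthful payoff £0, deviation payoff −£163 → loss £163.
Total loss = £205 + £207 + £286 + £107 + £163 = £968.
In a second-price auction your bid sets only whether you win, not what you pay, so bidding your true value is weakly dominant.

£968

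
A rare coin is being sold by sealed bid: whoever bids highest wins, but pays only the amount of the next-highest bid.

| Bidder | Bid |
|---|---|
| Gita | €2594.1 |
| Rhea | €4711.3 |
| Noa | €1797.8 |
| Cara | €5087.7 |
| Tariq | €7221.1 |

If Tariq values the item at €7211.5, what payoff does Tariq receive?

€2123.8

Highest bid: Tariq at €7221.1, so Tariq wins.
Second-highest bid: Cara at €5087.7 — that is the price the winner pays.
Tariq's payoff = value − price = €7211.5 − €5087.7 = €2123.8.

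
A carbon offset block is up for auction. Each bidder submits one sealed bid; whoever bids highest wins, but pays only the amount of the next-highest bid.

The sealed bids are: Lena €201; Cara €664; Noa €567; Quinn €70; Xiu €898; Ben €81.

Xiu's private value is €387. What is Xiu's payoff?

Highest bid: Xiu at €898, so Xiu wins.
Second-highest bid: Cara at €664 — that is the price the winner pays.
Xiu's payoff = value − price = €387 − €664 = −€277.

−€277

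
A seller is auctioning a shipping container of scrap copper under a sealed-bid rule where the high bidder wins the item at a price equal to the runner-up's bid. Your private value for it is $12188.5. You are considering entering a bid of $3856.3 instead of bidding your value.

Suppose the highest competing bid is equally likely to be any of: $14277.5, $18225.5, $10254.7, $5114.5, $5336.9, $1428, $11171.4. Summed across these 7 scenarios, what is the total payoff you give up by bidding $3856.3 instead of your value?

The deviation costs you only when the competing bid falls strictly between $3856.3 and $12188.5; elsewhere both bids give the same outcome.
$14277.5: outcomes coincide → loss $0.
$18225.5: outcomes coincide → loss $0.
$10254.7: truthful payoff $1933.8, deviation payoff $0 → loss $1933.8.
$5114.5: truthful payoff $7074, deviation payoff $0 → loss $7074.
$5336.9: truthful payoff $6851.6, deviation payoff $0 → loss $6851.6.
$1428: outcomes coincide → loss $0.
$11171.4: truthful payoff $1017.1, deviation payoff $0 → loss $1017.1.
Total loss = $1933.8 + $7074 + $6851.6 + $1017.1 = $16876.5.
Because the price is fixed by the runner-up's bid, deviating from your value can only change a good outcome into a bad one — never the reverse.

$16876.5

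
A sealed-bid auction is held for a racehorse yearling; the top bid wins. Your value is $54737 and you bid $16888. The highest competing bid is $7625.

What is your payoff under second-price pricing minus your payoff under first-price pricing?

$9263

You have the highest bid, so you win under either rule.
Second-price: pay $7625 → payoff $47112.
First-price: pay your own bid $16888 → payoff $37849.
Difference = $47112 − ($37849) = $9263.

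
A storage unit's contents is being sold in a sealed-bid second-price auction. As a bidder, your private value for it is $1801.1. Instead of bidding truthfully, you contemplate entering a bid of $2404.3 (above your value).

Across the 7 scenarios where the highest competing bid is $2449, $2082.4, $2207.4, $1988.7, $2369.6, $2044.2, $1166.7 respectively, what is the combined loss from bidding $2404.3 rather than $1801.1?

The deviation costs you only when the competing bid falls strictly between $1801.1 and $2404.3; elsewhere both bids give the same outcome.
$2449: outcomes coincide → loss $0.
$2082.4: truthful payoff $0, deviation payoff −$281.3 → loss $281.3.
$2207.4: truthful payoff $0, deviation payoff −$406.3 → loss $406.3.
$1988.7: truthful payoff $0, deviation payoff −$187.6 → loss $187.6.
$2369.6: truthful payoff $0, deviation payoff −$568.5 → loss $568.5.
$2044.2: truthful payoff $0, deviation payoff −$243.1 → loss $243.1.
$1166.7: outcomes coincide → loss $0.
Total loss = $281.3 + $406.3 + $187.6 + $568.5 + $243.1 = $1686.8.

$1686.8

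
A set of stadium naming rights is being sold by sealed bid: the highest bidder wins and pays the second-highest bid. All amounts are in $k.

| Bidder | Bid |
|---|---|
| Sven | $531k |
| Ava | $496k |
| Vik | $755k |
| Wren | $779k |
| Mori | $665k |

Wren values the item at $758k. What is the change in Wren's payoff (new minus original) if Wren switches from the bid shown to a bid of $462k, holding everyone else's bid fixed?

−$3k

The highest bid among the other bidders is $755k; Wren's bid doesn't change that.
Original bid $779k: Wren is highest, pays the top rival bid $755k; payoff $758k − $755k = $3k.
Alternative bid $462k: Wren is not highest (top rival bid is $755k); payoff $0k.
Change in payoff = $0k − ($3k) = −$3k.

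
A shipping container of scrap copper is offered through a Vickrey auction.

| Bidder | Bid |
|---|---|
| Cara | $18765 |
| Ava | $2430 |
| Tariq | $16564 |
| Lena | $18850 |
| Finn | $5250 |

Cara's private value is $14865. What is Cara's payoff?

$0

Highest bid: Lena at $18850, so Lena wins.
Second-highest bid: Cara at $18765 — that is the price the winner pays.
Cara did not win, so Cara pays nothing and receives nothing: payoff $0.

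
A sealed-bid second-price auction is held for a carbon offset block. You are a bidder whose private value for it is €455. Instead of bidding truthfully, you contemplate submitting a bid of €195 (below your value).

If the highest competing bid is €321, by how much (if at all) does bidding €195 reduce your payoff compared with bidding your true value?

Bidding your value €455: you win (since €455 > €321) and pay €321. Payoff €134.
Bidding €195: you lose. Payoff €0.
The competing bid €321 lies between your shaded bid and your value, so underbidding forfeits an item you could have won at a profitable price.
Loss from deviating = €134 − (€0) = €134.
Because the price is fixed by the runner-up's bid, deviating from your value can only change a good outcome into a bad one — never the reverse.

€134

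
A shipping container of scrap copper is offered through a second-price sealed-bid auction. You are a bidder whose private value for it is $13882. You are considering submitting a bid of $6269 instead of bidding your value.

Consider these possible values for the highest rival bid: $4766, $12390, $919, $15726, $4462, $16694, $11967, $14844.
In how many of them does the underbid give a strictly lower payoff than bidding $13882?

The deviation hurts exactly when the highest competing bid lies strictly between $6269 and $13882 — underbidding then forfeits a profitable win.
$4766: below both → same outcome either way.
$12390: inside the interval → strictly worse (loss $1492).
$919: below both → same outcome either way.
$15726: above both → same outcome either way.
$4462: below both → same outcome either way.
$16694: above both → same outcome either way.
$11967: inside the interval → strictly worse (loss $1915).
$14844: above both → same outcome either way.
Count: 2.

2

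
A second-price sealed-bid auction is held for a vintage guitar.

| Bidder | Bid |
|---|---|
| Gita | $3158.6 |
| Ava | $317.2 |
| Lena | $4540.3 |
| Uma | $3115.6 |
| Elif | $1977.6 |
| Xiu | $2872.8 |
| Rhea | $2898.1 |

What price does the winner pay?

Highest bid: Lena at $4540.3, so Lena wins.
Second-highest bid: Gita at $3158.6 — that is the price the winner pays.

$3158.6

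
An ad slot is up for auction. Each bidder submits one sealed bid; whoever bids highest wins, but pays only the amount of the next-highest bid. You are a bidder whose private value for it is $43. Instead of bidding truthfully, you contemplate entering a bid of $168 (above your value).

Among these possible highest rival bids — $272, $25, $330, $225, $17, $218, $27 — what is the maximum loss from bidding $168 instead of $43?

$0

$272: same outcome either way → loss $0.
$25: same outcome either way → loss $0.
$330: same outcome either way → loss $0.
$225: same outcome either way → loss $0.
$17: same outcome either way → loss $0.
$218: same outcome either way → loss $0.
$27: same outcome either way → loss $0.
Maximum loss: $0.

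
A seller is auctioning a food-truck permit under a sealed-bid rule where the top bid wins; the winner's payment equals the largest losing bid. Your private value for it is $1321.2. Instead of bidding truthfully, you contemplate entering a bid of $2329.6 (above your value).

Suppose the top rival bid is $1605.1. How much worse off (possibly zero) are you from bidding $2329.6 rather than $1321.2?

$283.9

Bidding your value $1321.2: you lose (since $1321.2 < $1605.1). Payoff $0.
Bidding $2329.6: you win and pay $1605.1. Payoff $1321.2 − $1605.1 = −$283.9.
The competing bid $1605.1 lies between your value and your inflated bid, so overbidding wins an item priced above your value.
Loss from deviating = $0 − (−$283.9) = $283.9.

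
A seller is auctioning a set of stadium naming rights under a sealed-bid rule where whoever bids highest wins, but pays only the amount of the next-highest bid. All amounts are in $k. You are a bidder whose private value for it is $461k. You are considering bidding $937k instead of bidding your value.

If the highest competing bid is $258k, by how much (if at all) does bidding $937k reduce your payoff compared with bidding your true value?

$0k

Bidding your value $461k: you win (since $461k > $258k) and pay $258k. Payoff $203k.
Bidding $937k: you win and pay $258k. Payoff $461k − $258k = $203k.
Difference = $203k − $203k = $0k; both bids lead to the same outcome because the competing bid is below both your value and your alternative bid.
Because the price is fixed by the runner-up's bid, deviating from your value can only change a good outcome into a bad one — never the reverse.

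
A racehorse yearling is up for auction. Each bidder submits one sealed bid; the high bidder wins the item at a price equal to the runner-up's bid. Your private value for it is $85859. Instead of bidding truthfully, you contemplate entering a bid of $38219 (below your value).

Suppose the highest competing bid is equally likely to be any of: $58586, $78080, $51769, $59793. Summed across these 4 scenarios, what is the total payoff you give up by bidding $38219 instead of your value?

$95208

The deviation costs you only when the competing bid falls strictly between $38219 and $85859; elsewhere both bids give the same outcome.
$58586: truthful payoff $27273, deviation payoff $0 → loss $27273.
$78080: truthful payoff $7779, deviation payoff $0 → loss $7779.
$51769: truthful payoff $34090, deviation payoff $0 → loss $34090.
$59793: truthful payoff $26066, deviation payoff $0 → loss $26066.
Total loss = $27273 + $7779 + $34090 + $26066 = $95208.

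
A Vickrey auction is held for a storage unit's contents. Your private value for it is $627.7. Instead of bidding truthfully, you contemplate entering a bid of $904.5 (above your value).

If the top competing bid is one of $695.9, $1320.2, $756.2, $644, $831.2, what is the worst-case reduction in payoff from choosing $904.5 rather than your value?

$695.9: truthful gives $0, deviation gives −$68.2 → loss $68.2.
$1320.2: same outcome either way → loss $0.
$756.2: truthful gives $0, deviation gives −$128.5 → loss $128.5.
$644: truthful gives $0, deviation gives −$16.3 → loss $16.3.
$831.2: truthful gives $0, deviation gives −$203.5 → loss $203.5.
Maximum loss: $203.5.

$203.5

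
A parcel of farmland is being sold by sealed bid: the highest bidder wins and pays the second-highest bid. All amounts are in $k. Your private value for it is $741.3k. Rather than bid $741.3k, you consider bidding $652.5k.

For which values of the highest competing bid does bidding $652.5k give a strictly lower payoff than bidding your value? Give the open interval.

If the competing bid is below $652.5k, both bids win at the same price — no difference.
If it is above $741.3k, both bids lose — no difference.
If it lies strictly between $652.5k and $741.3k, bidding your value wins at a price below your value (positive payoff) while bidding $652.5k loses (payoff 0).
So the deviation strictly hurts on the open interval ($652.5k, $741.3k).
In a second-price auction your bid sets only whether you win, not what you pay, so bidding your true value is weakly dominant.

($652.5k, $741.3k)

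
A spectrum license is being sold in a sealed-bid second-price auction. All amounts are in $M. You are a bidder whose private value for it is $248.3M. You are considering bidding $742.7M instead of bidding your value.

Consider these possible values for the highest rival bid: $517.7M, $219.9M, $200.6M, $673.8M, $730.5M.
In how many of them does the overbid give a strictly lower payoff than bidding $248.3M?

The deviation hurts exactly when the highest competing bid lies strictly between $248.3M and $742.7M — overbidding then wins at a price above your value.
$517.7M: inside the interval → strictly worse (loss $269.4M).
$219.9M: below both → same outcome either way.
$200.6M: below both → same outcome either way.
$673.8M: inside the interval → strictly worse (loss $425.5M).
$730.5M: inside the interval → strictly worse (loss $482.2M).
Count: 3.

3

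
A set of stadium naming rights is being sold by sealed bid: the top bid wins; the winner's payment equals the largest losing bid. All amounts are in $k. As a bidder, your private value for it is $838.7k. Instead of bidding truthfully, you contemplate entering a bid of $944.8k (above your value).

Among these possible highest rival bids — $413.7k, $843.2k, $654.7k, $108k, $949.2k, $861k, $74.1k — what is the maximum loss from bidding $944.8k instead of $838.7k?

$22.3k

$413.7k: same outcome either way → loss $0k.
$843.2k: truthful gives $0k, deviation gives −$4.5k → loss $4.5k.
$654.7k: same outcome either way → loss $0k.
$108k: same outcome either way → loss $0k.
$949.2k: same outcome either way → loss $0k.
$861k: truthful gives $0k, deviation gives −$22.3k → loss $22.3k.
$74.1k: same outcome either way → loss $0k.
Maximum loss: $22.3k.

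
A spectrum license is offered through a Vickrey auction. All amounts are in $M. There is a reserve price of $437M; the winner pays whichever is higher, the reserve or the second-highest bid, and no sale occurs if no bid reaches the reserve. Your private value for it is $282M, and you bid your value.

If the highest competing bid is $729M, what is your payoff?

Your bid $282M is below the highest competing bid $729M, so you lose. Payoff $0M.

$0M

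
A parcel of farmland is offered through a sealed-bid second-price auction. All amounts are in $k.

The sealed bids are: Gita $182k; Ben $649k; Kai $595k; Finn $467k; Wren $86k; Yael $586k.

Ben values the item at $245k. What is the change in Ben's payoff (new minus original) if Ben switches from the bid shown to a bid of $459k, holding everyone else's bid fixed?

$350k

The highest bid among the other bidders is $595k; Ben's bid doesn't change that.
Original bid $649k: Ben is highest, pays the top rival bid $595k; payoff $245k − $595k = −$350k.
Alternative bid $459k: Ben is not highest (top rival bid is $595k); payoff $0k.
Change in payoff = $0k − (−$350k) = $350k.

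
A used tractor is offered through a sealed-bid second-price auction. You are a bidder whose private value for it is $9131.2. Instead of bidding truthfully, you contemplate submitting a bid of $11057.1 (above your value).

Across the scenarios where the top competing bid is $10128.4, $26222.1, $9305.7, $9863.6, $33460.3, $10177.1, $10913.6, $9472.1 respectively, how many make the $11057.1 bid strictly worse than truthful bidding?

6

The deviation hurts exactly when the highest competing bid lies strictly between $9131.2 and $11057.1 — overbidding then wins at a price above your value.
$10128.4: inside the interval → strictly worse (loss $997.2).
$26222.1: above both → same outcome either way.
$9305.7: inside the interval → strictly worse (loss $174.5).
$9863.6: inside the interval → strictly worse (loss $732.4).
$33460.3: above both → same outcome either way.
$10177.1: inside the interval → strictly worse (loss $1045.9).
$10913.6: inside the interval → strictly worse (loss $1782.4).
$9472.1: inside the interval → strictly worse (loss $340.9).
Count: 6.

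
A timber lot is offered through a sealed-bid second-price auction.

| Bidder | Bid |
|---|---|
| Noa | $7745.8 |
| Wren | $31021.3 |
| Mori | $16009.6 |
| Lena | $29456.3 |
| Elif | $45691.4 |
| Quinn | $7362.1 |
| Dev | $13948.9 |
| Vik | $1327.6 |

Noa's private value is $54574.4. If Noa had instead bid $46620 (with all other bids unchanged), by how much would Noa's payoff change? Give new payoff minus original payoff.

The highest bid among the other bidders is $45691.4; Noa's bid doesn't change that.
Original bid $7745.8: Noa is not highest (top rival bid is $45691.4); payoff $0.
Alternative bid $46620: Noa is highest, pays the top rival bid $45691.4; payoff $54574.4 − $45691.4 = $8883.
Change in payoff = $8883 − ($0) = $8883.

$8883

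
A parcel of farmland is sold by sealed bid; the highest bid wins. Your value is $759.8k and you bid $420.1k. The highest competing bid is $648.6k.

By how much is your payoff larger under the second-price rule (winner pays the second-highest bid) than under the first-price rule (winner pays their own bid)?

Your bid $420.1k is below $648.6k, so you lose under either rule.
Payoff is $0k in both cases; difference = $0k.

$0k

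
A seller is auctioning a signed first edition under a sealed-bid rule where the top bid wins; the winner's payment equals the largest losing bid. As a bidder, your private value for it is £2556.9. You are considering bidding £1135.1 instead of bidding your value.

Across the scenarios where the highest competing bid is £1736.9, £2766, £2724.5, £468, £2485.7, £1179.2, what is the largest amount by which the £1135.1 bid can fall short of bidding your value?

£1736.9: truthful gives £820, deviation gives £0 → loss £820.
£2766: same outcome either way → loss £0.
£2724.5: same outcome either way → loss £0.
£468: same outcome either way → loss £0.
£2485.7: truthful gives £71.2, deviation gives £0 → loss £71.2.
£1179.2: truthful gives £1377.7, deviation gives £0 → loss £1377.7.
Maximum loss: £1377.7.

£1377.7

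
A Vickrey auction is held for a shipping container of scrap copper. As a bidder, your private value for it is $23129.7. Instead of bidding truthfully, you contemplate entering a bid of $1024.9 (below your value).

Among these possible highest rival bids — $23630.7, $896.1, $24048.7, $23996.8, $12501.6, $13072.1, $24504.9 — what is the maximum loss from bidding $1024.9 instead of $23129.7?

$10628.1

$23630.7: same outcome either way → loss $0.
$896.1: same outcome either way → loss $0.
$24048.7: same outcome either way → loss $0.
$23996.8: same outcome either way → loss $0.
$12501.6: truthful gives $10628.1, deviation gives $0 → loss $10628.1.
$13072.1: truthful gives $10057.6, deviation gives $0 → loss $10057.6.
$24504.9: same outcome either way → loss $0.
Maximum loss: $10628.1.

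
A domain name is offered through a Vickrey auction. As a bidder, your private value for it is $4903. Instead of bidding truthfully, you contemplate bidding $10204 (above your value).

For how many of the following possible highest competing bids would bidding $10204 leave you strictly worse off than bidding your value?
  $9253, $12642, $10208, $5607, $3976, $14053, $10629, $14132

2

The deviation hurts exactly when the highest competing bid lies strictly between $4903 and $10204 — overbidding then wins at a price above your value.
$9253: inside the interval → strictly worse (loss $4350).
$12642: above both → same outcome either way.
$10208: above both → same outcome either way.
$5607: inside the interval → strictly worse (loss $704).
$3976: below both → same outcome either way.
$14053: above both → same outcome either way.
$10629: above both → same outcome either way.
$14132: above both → same outcome either way.
Count: 2.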